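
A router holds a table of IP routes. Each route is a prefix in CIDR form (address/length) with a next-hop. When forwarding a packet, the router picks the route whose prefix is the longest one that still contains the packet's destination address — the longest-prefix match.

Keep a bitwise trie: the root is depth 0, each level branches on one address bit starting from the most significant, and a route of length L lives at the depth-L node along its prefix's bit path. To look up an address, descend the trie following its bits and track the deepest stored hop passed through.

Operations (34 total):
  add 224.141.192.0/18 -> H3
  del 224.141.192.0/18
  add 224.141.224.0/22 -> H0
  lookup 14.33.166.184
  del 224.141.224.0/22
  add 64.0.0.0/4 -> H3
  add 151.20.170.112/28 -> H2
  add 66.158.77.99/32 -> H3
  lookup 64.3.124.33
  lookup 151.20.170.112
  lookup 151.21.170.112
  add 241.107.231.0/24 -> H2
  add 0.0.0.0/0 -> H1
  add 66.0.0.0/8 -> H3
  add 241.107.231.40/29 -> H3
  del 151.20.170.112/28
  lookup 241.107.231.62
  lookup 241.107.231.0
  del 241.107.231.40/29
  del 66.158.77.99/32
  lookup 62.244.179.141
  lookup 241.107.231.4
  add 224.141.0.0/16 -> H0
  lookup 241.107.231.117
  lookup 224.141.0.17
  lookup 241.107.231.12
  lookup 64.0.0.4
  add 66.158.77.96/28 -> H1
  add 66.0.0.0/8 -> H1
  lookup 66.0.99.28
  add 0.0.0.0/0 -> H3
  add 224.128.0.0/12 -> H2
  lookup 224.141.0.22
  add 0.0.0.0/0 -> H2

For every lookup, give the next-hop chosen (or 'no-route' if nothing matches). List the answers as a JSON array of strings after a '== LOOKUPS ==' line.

Trace:
  + 224.141.192.0/18 (H3) depth=18
  del 224.141.192.0/18 (clear depth 18)
  + 224.141.224.0/22 (H0) depth=22
  lookup 14.33.166.184: bits ε walk d0:- -> no-route
  del 224.141.224.0/22 (clear depth 22)
  + 64.0.0.0/4 (H3) depth=4
  + 151.20.170.112/28 (H2) depth=28
  + 66.158.77.99/32 (H3) depth=32
  lookup 64.3.124.33: bits 010000 walk d0:-→d1:-→d2:-→d3:-→d4:H3→d5:-→d6:- -> H3
  lookup 151.20.170.112: bits 1001011100010100101010100111 walk d0:-→d1:-→d2:-→d3:-→d4:-→d5:-→d6:-→d7:-→d8:-→d9:-→d10:-→d11:-→d12:-→d13:-→d14:-→d15:-→d16:-→d17:-→d18:-→d19:-→d20:-→d21:-→d22:-→d23:-→d24:-→d25:-→d26:-→d27:-→d28:H2 -> H2
  lookup 151.21.170.112: bits 100101110001010 walk d0:-→d1:-→d2:-→d3:-→d4:-→d5:-→d6:-→d7:-→d8:-→d9:-→d10:-→d11:-→d12:-→d13:-→d14:-→d15:- -> no-route
  + 241.107.231.0/24 (H2) depth=24
  + 0.0.0.0/0 (H1) depth=0
  + 66.0.0.0/8 (H3) depth=8
  + 241.107.231.40/29 (H3) depth=29
  del 151.20.170.112/28 (clear depth 28)
  lookup 241.107.231.62: bits 111100010110101111100111001 walk d0:H1→d1:-→d2:-→d3:-→d4:-→d5:-→d6:-→d7:-→d8:-→d9:-→d10:-→d11:-→d12:-→d13:-→d14:-→d15:-→d16:-→d17:-→d18:-→d19:-→d20:-→d21:-→d22:-→d23:-→d24:H2→d25:-→d26:-→d27:- -> H2
  lookup 241.107.231.0: bits 11110001011010111110011100 walk d0:H1→d1:-→d2:-→d3:-→d4:-→d5:-→d6:-→d7:-→d8:-→d9:-→d10:-→d11:-→d12:-→d13:-→d14:-→d15:-→d16:-→d17:-→d18:-→d19:-→d20:-→d21:-→d22:-→d23:-→d24:H2→d25:-→d26:- -> H2
  del 241.107.231.40/29 (clear depth 29)
  del 66.158.77.99/32 (clear depth 32)
  lookup 62.244.179.141: bits 0 walk d0:H1→d1:- -> H1
  lookup 241.107.231.4: bits 11110001011010111110011100 walk d0:H1→d1:-→d2:-→d3:-→d4:-→d5:-→d6:-→d7:-→d8:-→d9:-→d10:-→d11:-→d12:-→d13:-→d14:-→d15:-→d16:-→d17:-→d18:-→d19:-→d20:-→d21:-→d22:-→d23:-→d24:H2→d25:-→d26:- -> H2
  + 224.141.0.0/16 (H0) depth=16
  lookup 241.107.231.117: bits 1111000101101011111001110 walk d0:H1→d1:-→d2:-→d3:-→d4:-→d5:-→d6:-→d7:-→d8:-→d9:-→d10:-→d11:-→d12:-→d13:-→d14:-→d15:-→d16:-→d17:-→d18:-→d19:-→d20:-→d21:-→d22:-→d23:-→d24:H2→d25:- -> H2
  lookup 224.141.0.17: bits 1110000010001101 walk d0:H1→d1:-→d2:-→d3:-→d4:-→d5:-→d6:-→d7:-→d8:-→d9:-→d10:-→d11:-→d12:-→d13:-→d14:-→d15:-→d16:H0 -> H0
  lookup 241.107.231.12: bits 11110001011010111110011100 walk d0:H1→d1:-→d2:-→d3:-→d4:-→d5:-→d6:-→d7:-→d8:-→d9:-→d10:-→d11:-→d12:-→d13:-→d14:-→d15:-→d16:-→d17:-→d18:-→d19:-→d20:-→d21:-→d22:-→d23:-→d24:H2→d25:-→d26:- -> H2
  lookup 64.0.0.4: bits 010000 walk d0:H1→d1:-→d2:-→d3:-→d4:H3→d5:-→d6:- -> H3
  + 66.158.77.96/28 (H1) depth=28
  + 66.0.0.0/8 (H1) depth=8
  lookup 66.0.99.28: bits 01000010 walk d0:H1→d1:-→d2:-→d3:-→d4:H3→d5:-→d6:-→d7:-→d8:H1 -> H1
  + 0.0.0.0/0 (H3) depth=0
  + 224.128.0.0/12 (H2) depth=12
  lookup 224.141.0.22: bits 1110000010001101 walk d0:H3→d1:-→d2:-→d3:-→d4:-→d5:-→d6:-→d7:-→d8:-→d9:-→d10:-→d11:-→d12:H2→d13:-→d14:-→d15:-→d16:H0 -> H0
  + 0.0.0.0/0 (H2) depth=0

== LOOKUPS ==
["no-route","H3","H2","no-route","H2","H2","H1","H2","H2","H0","H2","H3","H1","H0"]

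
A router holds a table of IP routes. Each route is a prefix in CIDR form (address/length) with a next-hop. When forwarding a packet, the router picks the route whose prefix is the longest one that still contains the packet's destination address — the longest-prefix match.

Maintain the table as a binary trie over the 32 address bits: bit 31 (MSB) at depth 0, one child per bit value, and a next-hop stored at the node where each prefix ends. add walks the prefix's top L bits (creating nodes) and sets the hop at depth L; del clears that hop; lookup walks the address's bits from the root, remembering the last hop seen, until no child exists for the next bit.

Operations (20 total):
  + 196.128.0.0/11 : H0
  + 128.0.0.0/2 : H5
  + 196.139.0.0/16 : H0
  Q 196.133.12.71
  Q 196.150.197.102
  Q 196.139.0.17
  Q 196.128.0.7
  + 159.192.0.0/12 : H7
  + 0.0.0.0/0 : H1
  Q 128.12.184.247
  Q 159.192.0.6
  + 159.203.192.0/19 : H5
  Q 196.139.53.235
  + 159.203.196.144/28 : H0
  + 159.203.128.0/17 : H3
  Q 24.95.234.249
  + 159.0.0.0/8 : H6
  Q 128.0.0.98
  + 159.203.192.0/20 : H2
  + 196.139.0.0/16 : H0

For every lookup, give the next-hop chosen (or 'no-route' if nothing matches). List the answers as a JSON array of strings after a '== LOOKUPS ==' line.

Apply in order:
  add 196.128.0.0/11 -> H0 at depth 11
  add 128.0.0.0/2 -> H5 at depth 2
  add 196.139.0.0/16 -> H0 at depth 16
  lookup 196.133.12.71: bits 110001001000 walk d0:-→d1:-→d2:-→d3:-→d4:-→d5:-→d6:-→d7:-→d8:-→d9:-→d10:-→d11:H0→d12:- -> H0
  lookup 196.150.197.102: bits 11000100100 walk d0:-→d1:-→d2:-→d3:-→d4:-→d5:-→d6:-→d7:-→d8:-→d9:-→d10:-→d11:H0 -> H0
  lookup 196.139.0.17: bits 1100010010001011 walk d0:-→d1:-→d2:-→d3:-→d4:-→d5:-→d6:-→d7:-→d8:-→d9:-→d10:-→d11:H0→d12:-→d13:-→d14:-→d15:-→d16:H0 -> H0
  lookup 196.128.0.7: bits 110001001000 walk d0:-→d1:-→d2:-→d3:-→d4:-→d5:-→d6:-→d7:-→d8:-→d9:-→d10:-→d11:H0→d12:- -> H0
  add 159.192.0.0/12 -> H7 at depth 12
  add 0.0.0.0/0 -> H1 at depth 0
  lookup 128.12.184.247: bits 100 walk d0:H1→d1:-→d2:H5→d3:- -> H5
  lookup 159.192.0.6: bits 100111111100 walk d0:H1→d1:-→d2:H5→d3:-→d4:-→d5:-→d6:-→d7:-→d8:-→d9:-→d10:-→d11:-→d12:H7 -> H7
  add 159.203.192.0/19 -> H5 at depth 19
  lookup 196.139.53.235: bits 1100010010001011 walk d0:H1→d1:-→d2:-→d3:-→d4:-→d5:-→d6:-→d7:-→d8:-→d9:-→d10:-→d11:H0→d12:-→d13:-→d14:-→d15:-→d16:H0 -> H0
  add 159.203.196.144/28 -> H0 at depth 28
  add 159.203.128.0/17 -> H3 at depth 17
  lookup 24.95.234.249: bits ε walk d0:H1 -> H1
  add 159.0.0.0/8 -> H6 at depth 8
  lookup 128.0.0.98: bits 100 walk d0:H1→d1:-→d2:H5→d3:- -> H5
  add 159.203.192.0/20 -> H2 at depth 20
  add 196.139.0.0/16 -> H0 at depth 16

== LOOKUPS ==
["H0","H0","H0","H0","H5","H7","H0","H1","H5"]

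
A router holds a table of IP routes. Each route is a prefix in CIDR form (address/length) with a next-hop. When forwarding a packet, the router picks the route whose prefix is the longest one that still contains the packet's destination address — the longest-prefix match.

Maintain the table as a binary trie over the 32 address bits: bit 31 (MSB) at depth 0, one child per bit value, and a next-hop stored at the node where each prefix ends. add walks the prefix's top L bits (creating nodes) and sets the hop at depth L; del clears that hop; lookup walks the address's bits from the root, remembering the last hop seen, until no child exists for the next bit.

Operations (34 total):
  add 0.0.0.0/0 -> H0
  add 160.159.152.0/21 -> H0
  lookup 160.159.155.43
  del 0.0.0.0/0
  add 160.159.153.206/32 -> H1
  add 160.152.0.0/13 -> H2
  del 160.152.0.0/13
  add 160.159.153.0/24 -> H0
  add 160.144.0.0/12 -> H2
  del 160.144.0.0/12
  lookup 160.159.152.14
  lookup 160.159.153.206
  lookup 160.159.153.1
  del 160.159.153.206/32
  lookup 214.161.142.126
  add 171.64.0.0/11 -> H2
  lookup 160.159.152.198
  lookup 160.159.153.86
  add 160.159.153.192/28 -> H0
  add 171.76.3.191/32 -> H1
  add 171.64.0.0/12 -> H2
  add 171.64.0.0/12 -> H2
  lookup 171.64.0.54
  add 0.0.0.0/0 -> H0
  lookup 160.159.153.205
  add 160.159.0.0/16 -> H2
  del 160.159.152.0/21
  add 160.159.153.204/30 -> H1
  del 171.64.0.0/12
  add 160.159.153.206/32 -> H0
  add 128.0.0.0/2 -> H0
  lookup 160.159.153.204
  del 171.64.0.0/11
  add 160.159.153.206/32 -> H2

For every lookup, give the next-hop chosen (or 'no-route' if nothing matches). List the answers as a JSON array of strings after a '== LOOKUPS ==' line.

Apply in order:
  add 0.0.0.0/0 -> H0 at depth 0
  add 160.159.152.0/21 -> H0 at depth 21
  ? 160.159.155.43  path d0:H0→d1:-→d2:-→d3:-→d4:-→d5:-→d6:-→d7:-→d8:-→d9:-→d10:-→d11:-→d12:-→d13:-→d14:-→d15:-→d16:-→d17:-→d18:-→d19:-→d20:-→d21:H0  best=H0
  del 0.0.0.0/0 (clear depth 0)
  add 160.159.153.206/32 -> H1 at depth 32
  add 160.152.0.0/13 -> H2 at depth 13
  del 160.152.0.0/13 (clear depth 13)
  add 160.159.153.0/24 -> H0 at depth 24
  add 160.144.0.0/12 -> H2 at depth 12
  del 160.144.0.0/12 (clear depth 12)
  ? 160.159.152.14  path d0:-→d1:-→d2:-→d3:-→d4:-→d5:-→d6:-→d7:-→d8:-→d9:-→d10:-→d11:-→d12:-→d13:-→d14:-→d15:-→d16:-→d17:-→d18:-→d19:-→d20:-→d21:H0→d22:-→d23:-  best=H0
  ? 160.159.153.206  path d0:-→d1:-→d2:-→d3:-→d4:-→d5:-→d6:-→d7:-→d8:-→d9:-→d10:-→d11:-→d12:-→d13:-→d14:-→d15:-→d16:-→d17:-→d18:-→d19:-→d20:-→d21:H0→d22:-→d23:-→d24:H0→d25:-→d26:-→d27:-→d28:-→d29:-→d30:-→d31:-→d32:H1  best=H1
  ? 160.159.153.1  path d0:-→d1:-→d2:-→d3:-→d4:-→d5:-→d6:-→d7:-→d8:-→d9:-→d10:-→d11:-→d12:-→d13:-→d14:-→d15:-→d16:-→d17:-→d18:-→d19:-→d20:-→d21:H0→d22:-→d23:-→d24:H0  best=H0
  del 160.159.153.206/32 (clear depth 32)
  ? 214.161.142.126  path d0:-→d1:-  best=no-route
  add 171.64.0.0/11 -> H2 at depth 11
  ? 160.159.152.198  path d0:-→d1:-→d2:-→d3:-→d4:-→d5:-→d6:-→d7:-→d8:-→d9:-→d10:-→d11:-→d12:-→d13:-→d14:-→d15:-→d16:-→d17:-→d18:-→d19:-→d20:-→d21:H0→d22:-→d23:-  best=H0
  ? 160.159.153.86  path d0:-→d1:-→d2:-→d3:-→d4:-→d5:-→d6:-→d7:-→d8:-→d9:-→d10:-→d11:-→d12:-→d13:-→d14:-→d15:-→d16:-→d17:-→d18:-→d19:-→d20:-→d21:H0→d22:-→d23:-→d24:H0  best=H0
  add 160.159.153.192/28 -> H0 at depth 28
  add 171.76.3.191/32 -> H1 at depth 32
  add 171.64.0.0/12 -> H2 at depth 12
  add 171.64.0.0/12 -> H2 at depth 12
  ? 171.64.0.54  path d0:-→d1:-→d2:-→d3:-→d4:-→d5:-→d6:-→d7:-→d8:-→d9:-→d10:-→d11:H2→d12:H2  best=H2
  add 0.0.0.0/0 -> H0 at depth 0
  ? 160.159.153.205  path d0:H0→d1:-→d2:-→d3:-→d4:-→d5:-→d6:-→d7:-→d8:-→d9:-→d10:-→d11:-→d12:-→d13:-→d14:-→d15:-→d16:-→d17:-→d18:-→d19:-→d20:-→d21:H0→d22:-→d23:-→d24:H0→d25:-→d26:-→d27:-→d28:H0→d29:-→d30:-  best=H0
  add 160.159.0.0/16 -> H2 at depth 16
  del 160.159.152.0/21 (clear depth 21)
  add 160.159.153.204/30 -> H1 at depth 30
  del 171.64.0.0/12 (clear depth 12)
  add 160.159.153.206/32 -> H0 at depth 32
  add 128.0.0.0/2 -> H0 at depth 2
  ? 160.159.153.204  path d0:H0→d1:-→d2:H0→d3:-→d4:-→d5:-→d6:-→d7:-→d8:-→d9:-→d10:-→d11:-→d12:-→d13:-→d14:-→d15:-→d16:H2→d17:-→d18:-→d19:-→d20:-→d21:-→d22:-→d23:-→d24:H0→d25:-→d26:-→d27:-→d28:H0→d29:-→d30:H1  best=H1
  del 171.64.0.0/11 (clear depth 11)
  add 160.159.153.206/32 -> H2 at depth 32

== LOOKUPS ==
["H0","H0","H1","H0","no-route","H0","H0","H2","H0","H1"]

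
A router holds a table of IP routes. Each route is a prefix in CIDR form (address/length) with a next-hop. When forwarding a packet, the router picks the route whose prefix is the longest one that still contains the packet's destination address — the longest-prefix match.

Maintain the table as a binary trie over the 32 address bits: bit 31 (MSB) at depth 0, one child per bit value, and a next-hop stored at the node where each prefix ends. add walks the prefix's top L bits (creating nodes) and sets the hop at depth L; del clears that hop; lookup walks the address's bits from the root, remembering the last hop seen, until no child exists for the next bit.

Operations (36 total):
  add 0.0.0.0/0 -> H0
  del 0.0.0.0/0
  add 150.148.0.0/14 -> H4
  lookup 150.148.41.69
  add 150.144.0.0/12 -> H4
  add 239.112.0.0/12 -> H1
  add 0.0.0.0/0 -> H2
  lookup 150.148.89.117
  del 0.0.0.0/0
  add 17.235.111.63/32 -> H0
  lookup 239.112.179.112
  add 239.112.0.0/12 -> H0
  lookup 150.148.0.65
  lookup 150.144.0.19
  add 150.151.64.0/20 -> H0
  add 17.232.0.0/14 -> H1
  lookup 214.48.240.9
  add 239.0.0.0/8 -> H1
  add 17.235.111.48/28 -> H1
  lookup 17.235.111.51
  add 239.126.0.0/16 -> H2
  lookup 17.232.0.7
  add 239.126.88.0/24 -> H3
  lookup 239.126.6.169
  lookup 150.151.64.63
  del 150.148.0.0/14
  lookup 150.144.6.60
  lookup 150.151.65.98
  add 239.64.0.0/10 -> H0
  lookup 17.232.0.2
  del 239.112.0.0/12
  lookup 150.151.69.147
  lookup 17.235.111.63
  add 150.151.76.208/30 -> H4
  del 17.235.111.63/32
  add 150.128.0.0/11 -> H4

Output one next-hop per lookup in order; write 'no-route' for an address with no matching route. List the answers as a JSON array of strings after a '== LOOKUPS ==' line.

Apply in order:
  + 0.0.0.0/0 (H0) depth=0
  del 0.0.0.0/0 (clear depth 0)
  + 150.148.0.0/14 (H4) depth=14
  Q 150.148.41.69: descend 10010110100101 ; hops seen [H4] ; pick H4
  + 150.144.0.0/12 (H4) depth=12
  + 239.112.0.0/12 (H1) depth=12
  + 0.0.0.0/0 (H2) depth=0
  Q 150.148.89.117: descend 10010110100101 ; hops seen [H2,H4,H4] ; pick H4
  del 0.0.0.0/0 (clear depth 0)
  + 17.235.111.63/32 (H0) depth=32
  Q 239.112.179.112: descend 111011110111 ; hops seen [H1] ; pick H1
  + 239.112.0.0/12 (H0) depth=12
  Q 150.148.0.65: descend 10010110100101 ; hops seen [H4,H4] ; pick H4
  Q 150.144.0.19: descend 1001011010010 ; hops seen [H4] ; pick H4
  + 150.151.64.0/20 (H0) depth=20
  + 17.232.0.0/14 (H1) depth=14
  Q 214.48.240.9: descend 11 ; hops seen [∅] ; pick no-route
  + 239.0.0.0/8 (H1) depth=8
  + 17.235.111.48/28 (H1) depth=28
  Q 17.235.111.51: descend 0001000111101011011011110011 ; hops seen [H1,H1] ; pick H1
  + 239.126.0.0/16 (H2) depth=16
  Q 17.232.0.7: descend 00010001111010 ; hops seen [H1] ; pick H1
  + 239.126.88.0/24 (H3) depth=24
  Q 239.126.6.169: descend 11101111011111100 ; hops seen [H1,H0,H2] ; pick H2
  Q 150.151.64.63: descend 10010110100101110100 ; hops seen [H4,H4,H0] ; pick H0
  del 150.148.0.0/14 (clear depth 14)
  Q 150.144.6.60: descend 1001011010010 ; hops seen [H4] ; pick H4
  Q 150.151.65.98: descend 10010110100101110100 ; hops seen [H4,H0] ; pick H0
  + 239.64.0.0/10 (H0) depth=10
  Q 17.232.0.2: descend 00010001111010 ; hops seen [H1] ; pick H1
  del 239.112.0.0/12 (clear depth 12)
  Q 150.151.69.147: descend 10010110100101110100 ; hops seen [H4,H0] ; pick H0
  Q 17.235.111.63: descend 00010001111010110110111100111111 ; hops seen [H1,H1,H0] ; pick H0
  + 150.151.76.208/30 (H4) depth=30
  del 17.235.111.63/32 (clear depth 32)
  + 150.128.0.0/11 (H4) depth=11

== LOOKUPS ==
["H4","H4","H1","H4","H4","no-route","H1","H1","H2","H0","H4","H0","H1","H0","H0"]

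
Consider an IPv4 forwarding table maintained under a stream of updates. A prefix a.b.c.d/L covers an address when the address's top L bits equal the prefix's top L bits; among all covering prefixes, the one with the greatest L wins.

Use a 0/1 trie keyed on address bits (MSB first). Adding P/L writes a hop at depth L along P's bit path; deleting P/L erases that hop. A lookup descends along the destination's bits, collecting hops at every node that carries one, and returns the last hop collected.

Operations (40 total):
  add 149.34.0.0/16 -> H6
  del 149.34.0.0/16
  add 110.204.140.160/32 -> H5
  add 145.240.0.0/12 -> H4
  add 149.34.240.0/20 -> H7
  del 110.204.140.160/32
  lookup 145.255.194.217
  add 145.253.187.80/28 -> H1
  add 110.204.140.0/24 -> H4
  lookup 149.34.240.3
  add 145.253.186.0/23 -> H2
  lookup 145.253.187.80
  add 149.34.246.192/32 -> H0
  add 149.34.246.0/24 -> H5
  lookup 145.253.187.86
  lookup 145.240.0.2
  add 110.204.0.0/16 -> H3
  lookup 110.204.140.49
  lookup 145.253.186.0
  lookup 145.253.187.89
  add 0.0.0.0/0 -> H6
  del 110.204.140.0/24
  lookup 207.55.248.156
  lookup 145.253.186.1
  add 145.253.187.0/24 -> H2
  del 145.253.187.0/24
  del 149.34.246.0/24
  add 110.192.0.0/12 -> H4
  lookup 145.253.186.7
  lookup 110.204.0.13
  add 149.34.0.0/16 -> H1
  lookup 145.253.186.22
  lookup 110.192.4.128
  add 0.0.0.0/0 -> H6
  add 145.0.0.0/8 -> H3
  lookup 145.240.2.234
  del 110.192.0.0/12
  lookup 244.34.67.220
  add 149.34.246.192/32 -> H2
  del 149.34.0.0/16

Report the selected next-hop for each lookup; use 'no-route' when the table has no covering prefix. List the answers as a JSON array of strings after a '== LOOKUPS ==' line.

Apply in order:
  add 149.34.0.0/16 -> H6 at depth 16
  - 149.34.0.0/16 clear@16
  add 110.204.140.160/32 -> H5 at depth 32
  add 145.240.0.0/12 -> H4 at depth 12
  add 149.34.240.0/20 -> H7 at depth 20
  - 110.204.140.160/32 clear@32
  Q 145.255.194.217: descend 100100011111 ; hops seen [H4] ; pick H4
  add 145.253.187.80/28 -> H1 at depth 28
  add 110.204.140.0/24 -> H4 at depth 24
  Q 149.34.240.3: descend 10010101001000101111 ; hops seen [H7] ; pick H7
  add 145.253.186.0/23 -> H2 at depth 23
  Q 145.253.187.80: descend 1001000111111101101110110101 ; hops seen [H4,H2,H1] ; pick H1
  add 149.34.246.192/32 -> H0 at depth 32
  add 149.34.246.0/24 -> H5 at depth 24
  Q 145.253.187.86: descend 1001000111111101101110110101 ; hops seen [H4,H2,H1] ; pick H1
  Q 145.240.0.2: descend 100100011111 ; hops seen [H4] ; pick H4
  add 110.204.0.0/16 -> H3 at depth 16
  Q 110.204.140.49: descend 011011101100110010001100 ; hops seen [H3,H4] ; pick H4
  Q 145.253.186.0: descend 10010001111111011011101 ; hops seen [H4,H2] ; pick H2
  Q 145.253.187.89: descend 1001000111111101101110110101 ; hops seen [H4,H2,H1] ; pick H1
  add 0.0.0.0/0 -> H6 at depth 0
  - 110.204.140.0/24 clear@24
  Q 207.55.248.156: descend 1 ; hops seen [H6] ; pick H6
  Q 145.253.186.1: descend 10010001111111011011101 ; hops seen [H6,H4,H2] ; pick H2
  add 145.253.187.0/24 -> H2 at depth 24
  - 145.253.187.0/24 clear@24
  - 149.34.246.0/24 clear@24
  add 110.192.0.0/12 -> H4 at depth 12
  Q 145.253.186.7: descend 10010001111111011011101 ; hops seen [H6,H4,H2] ; pick H2
  Q 110.204.0.13: descend 0110111011001100 ; hops seen [H6,H4,H3] ; pick H3
  add 149.34.0.0/16 -> H1 at depth 16
  Q 145.253.186.22: descend 10010001111111011011101 ; hops seen [H6,H4,H2] ; pick H2
  Q 110.192.4.128: descend 011011101100 ; hops seen [H6,H4] ; pick H4
  add 0.0.0.0/0 -> H6 at depth 0
  add 145.0.0.0/8 -> H3 at depth 8
  Q 145.240.2.234: descend 100100011111 ; hops seen [H6,H3,H4] ; pick H4
  - 110.192.0.0/12 clear@12
  Q 244.34.67.220: descend 1 ; hops seen [H6] ; pick H6
  add 149.34.246.192/32 -> H2 at depth 32
  - 149.34.0.0/16 clear@16

== LOOKUPS ==
["H4","H7","H1","H1","H4","H4","H2","H1","H6","H2","H2","H3","H2","H4","H4","H6"]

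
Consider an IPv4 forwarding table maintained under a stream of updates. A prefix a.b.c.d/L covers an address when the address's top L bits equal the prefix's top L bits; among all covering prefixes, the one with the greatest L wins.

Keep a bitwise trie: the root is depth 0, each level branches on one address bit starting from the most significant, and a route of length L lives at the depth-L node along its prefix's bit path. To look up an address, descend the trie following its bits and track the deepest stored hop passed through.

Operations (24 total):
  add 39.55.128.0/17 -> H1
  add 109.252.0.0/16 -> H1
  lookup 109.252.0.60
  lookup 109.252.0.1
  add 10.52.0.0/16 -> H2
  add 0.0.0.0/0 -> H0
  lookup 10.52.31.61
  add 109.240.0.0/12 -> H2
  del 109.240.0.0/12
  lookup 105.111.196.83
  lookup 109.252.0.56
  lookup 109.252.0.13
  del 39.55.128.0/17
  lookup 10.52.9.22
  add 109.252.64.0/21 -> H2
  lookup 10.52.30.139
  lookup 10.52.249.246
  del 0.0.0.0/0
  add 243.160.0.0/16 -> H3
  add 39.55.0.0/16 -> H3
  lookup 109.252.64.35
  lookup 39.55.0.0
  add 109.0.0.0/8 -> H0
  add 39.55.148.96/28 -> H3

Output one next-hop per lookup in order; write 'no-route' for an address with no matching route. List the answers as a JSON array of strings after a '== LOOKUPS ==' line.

Apply in order:
  + 39.55.128.0/17 (H1) depth=17
  + 109.252.0.0/16 (H1) depth=16
  Q 109.252.0.60: descend 0110110111111100 ; hops seen [H1] ; pick H1
  Q 109.252.0.1: descend 0110110111111100 ; hops seen [H1] ; pick H1
  + 10.52.0.0/16 (H2) depth=16
  + 0.0.0.0/0 (H0) depth=0
  Q 10.52.31.61: descend 0000101000110100 ; hops seen [H0,H2] ; pick H2
  + 109.240.0.0/12 (H2) depth=12
  - 109.240.0.0/12 clear@12
  Q 105.111.196.83: descend 01101 ; hops seen [H0] ; pick H0
  Q 109.252.0.56: descend 0110110111111100 ; hops seen [H0,H1] ; pick H1
  Q 109.252.0.13: descend 0110110111111100 ; hops seen [H0,H1] ; pick H1
  - 39.55.128.0/17 clear@17
  Q 10.52.9.22: descend 0000101000110100 ; hops seen [H0,H2] ; pick H2
  + 109.252.64.0/21 (H2) depth=21
  Q 10.52.30.139: descend 0000101000110100 ; hops seen [H0,H2] ; pick H2
  Q 10.52.249.246: descend 0000101000110100 ; hops seen [H0,H2] ; pick H2
  - 0.0.0.0/0 clear@0
  + 243.160.0.0/16 (H3) depth=16
  + 39.55.0.0/16 (H3) depth=16
  Q 109.252.64.35: descend 011011011111110001000 ; hops seen [H1,H2] ; pick H2
  Q 39.55.0.0: descend 0010011100110111 ; hops seen [H3] ; pick H3
  + 109.0.0.0/8 (H0) depth=8
  + 39.55.148.96/28 (H3) depth=28

== LOOKUPS ==
["H1","H1","H2","H0","H1","H1","H2","H2","H2","H2","H3"]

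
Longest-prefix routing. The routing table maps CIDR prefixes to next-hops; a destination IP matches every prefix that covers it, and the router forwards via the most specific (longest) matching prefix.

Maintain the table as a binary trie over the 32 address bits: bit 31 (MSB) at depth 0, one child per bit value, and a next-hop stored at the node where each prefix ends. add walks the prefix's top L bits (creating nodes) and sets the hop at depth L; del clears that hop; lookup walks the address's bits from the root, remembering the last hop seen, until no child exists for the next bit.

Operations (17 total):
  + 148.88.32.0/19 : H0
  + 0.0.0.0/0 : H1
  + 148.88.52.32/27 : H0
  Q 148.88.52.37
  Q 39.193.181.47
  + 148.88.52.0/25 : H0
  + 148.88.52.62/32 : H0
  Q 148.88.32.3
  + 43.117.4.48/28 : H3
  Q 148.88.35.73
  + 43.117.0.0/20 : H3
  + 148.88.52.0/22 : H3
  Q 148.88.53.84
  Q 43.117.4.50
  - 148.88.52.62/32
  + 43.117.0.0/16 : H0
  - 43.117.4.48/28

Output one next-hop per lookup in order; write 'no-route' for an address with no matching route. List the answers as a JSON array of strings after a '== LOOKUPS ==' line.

Apply in order:
  + 148.88.32.0/19 (H0) depth=19
  + 0.0.0.0/0 (H1) depth=0
  + 148.88.52.32/27 (H0) depth=27
  ? 148.88.52.37  path d0:H1→d1:-→d2:-→d3:-→d4:-→d5:-→d6:-→d7:-→d8:-→d9:-→d10:-→d11:-→d12:-→d13:-→d14:-→d15:-→d16:-→d17:-→d18:-→d19:H0→d20:-→d21:-→d22:-→d23:-→d24:-→d25:-→d26:-→d27:H0  best=H0
  ? 39.193.181.47  path d0:H1  best=H1
  + 148.88.52.0/25 (H0) depth=25
  + 148.88.52.62/32 (H0) depth=32
  ? 148.88.32.3  path d0:H1→d1:-→d2:-→d3:-→d4:-→d5:-→d6:-→d7:-→d8:-→d9:-→d10:-→d11:-→d12:-→d13:-→d14:-→d15:-→d16:-→d17:-→d18:-→d19:H0  best=H0
  + 43.117.4.48/28 (H3) depth=28
  ? 148.88.35.73  path d0:H1→d1:-→d2:-→d3:-→d4:-→d5:-→d6:-→d7:-→d8:-→d9:-→d10:-→d11:-→d12:-→d13:-→d14:-→d15:-→d16:-→d17:-→d18:-→d19:H0  best=H0
  + 43.117.0.0/20 (H3) depth=20
  + 148.88.52.0/22 (H3) depth=22
  ? 148.88.53.84  path d0:H1→d1:-→d2:-→d3:-→d4:-→d5:-→d6:-→d7:-→d8:-→d9:-→d10:-→d11:-→d12:-→d13:-→d14:-→d15:-→d16:-→d17:-→d18:-→d19:H0→d20:-→d21:-→d22:H3→d23:-  best=H3
  ? 43.117.4.50  path d0:H1→d1:-→d2:-→d3:-→d4:-→d5:-→d6:-→d7:-→d8:-→d9:-→d10:-→d11:-→d12:-→d13:-→d14:-→d15:-→d16:-→d17:-→d18:-→d19:-→d20:H3→d21:-→d22:-→d23:-→d24:-→d25:-→d26:-→d27:-→d28:H3  best=H3
  - 148.88.52.62/32 clear@32
  + 43.117.0.0/16 (H0) depth=16
  - 43.117.4.48/28 clear@28

== LOOKUPS ==
["H0","H1","H0","H0","H3","H3"]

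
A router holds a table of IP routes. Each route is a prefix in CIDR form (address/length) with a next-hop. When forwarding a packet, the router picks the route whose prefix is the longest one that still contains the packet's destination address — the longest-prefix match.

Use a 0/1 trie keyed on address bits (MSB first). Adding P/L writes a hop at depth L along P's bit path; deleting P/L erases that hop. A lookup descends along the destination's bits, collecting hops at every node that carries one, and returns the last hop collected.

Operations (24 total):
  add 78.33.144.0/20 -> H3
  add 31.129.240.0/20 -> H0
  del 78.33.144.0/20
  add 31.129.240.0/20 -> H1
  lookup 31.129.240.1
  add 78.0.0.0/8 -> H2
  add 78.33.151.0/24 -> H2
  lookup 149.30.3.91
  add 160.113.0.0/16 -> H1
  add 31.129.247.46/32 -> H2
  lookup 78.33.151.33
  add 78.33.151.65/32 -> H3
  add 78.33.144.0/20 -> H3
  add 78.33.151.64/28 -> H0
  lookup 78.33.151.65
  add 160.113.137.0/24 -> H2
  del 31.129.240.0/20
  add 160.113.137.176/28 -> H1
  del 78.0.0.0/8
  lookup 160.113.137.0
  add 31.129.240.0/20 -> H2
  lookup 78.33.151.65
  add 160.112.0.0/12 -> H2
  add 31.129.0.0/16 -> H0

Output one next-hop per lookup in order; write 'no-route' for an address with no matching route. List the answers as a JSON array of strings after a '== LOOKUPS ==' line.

Process each operation:
  add 78.33.144.0/20 -> H3 at depth 20
  add 31.129.240.0/20 -> H0 at depth 20
  del 78.33.144.0/20 (clear depth 20)
  add 31.129.240.0/20 -> H1 at depth 20
  lookup 31.129.240.1: bits 00011111100000011111 walk d0:-→d1:-→d2:-→d3:-→d4:-→d5:-→d6:-→d7:-→d8:-→d9:-→d10:-→d11:-→d12:-→d13:-→d14:-→d15:-→d16:-→d17:-→d18:-→d19:-→d20:H1 -> H1
  add 78.0.0.0/8 -> H2 at depth 8
  add 78.33.151.0/24 -> H2 at depth 24
  lookup 149.30.3.91: bits ε walk d0:- -> no-route
  add 160.113.0.0/16 -> H1 at depth 16
  add 31.129.247.46/32 -> H2 at depth 32
  lookup 78.33.151.33: bits 010011100010000110010111 walk d0:-→d1:-→d2:-→d3:-→d4:-→d5:-→d6:-→d7:-→d8:H2→d9:-→d10:-→d11:-→d12:-→d13:-→d14:-→d15:-→d16:-→d17:-→d18:-→d19:-→d20:-→d21:-→d22:-→d23:-→d24:H2 -> H2
  add 78.33.151.65/32 -> H3 at depth 32
  add 78.33.144.0/20 -> H3 at depth 20
  add 78.33.151.64/28 -> H0 at depth 28
  lookup 78.33.151.65: bits 01001110001000011001011101000001 walk d0:-→d1:-→d2:-→d3:-→d4:-→d5:-→d6:-→d7:-→d8:H2→d9:-→d10:-→d11:-→d12:-→d13:-→d14:-→d15:-→d16:-→d17:-→d18:-→d19:-→d20:H3→d21:-→d22:-→d23:-→d24:H2→d25:-→d26:-→d27:-→d28:H0→d29:-→d30:-→d31:-→d32:H3 -> H3
  add 160.113.137.0/24 -> H2 at depth 24
  del 31.129.240.0/20 (clear depth 20)
  add 160.113.137.176/28 -> H1 at depth 28
  del 78.0.0.0/8 (clear depth 8)
  lookup 160.113.137.0: bits 101000000111000110001001 walk d0:-→d1:-→d2:-→d3:-→d4:-→d5:-→d6:-→d7:-→d8:-→d9:-→d10:-→d11:-→d12:-→d13:-→d14:-→d15:-→d16:H1→d17:-→d18:-→d19:-→d20:-→d21:-→d22:-→d23:-→d24:H2 -> H2
  add 31.129.240.0/20 -> H2 at depth 20
  lookup 78.33.151.65: bits 01001110001000011001011101000001 walk d0:-→d1:-→d2:-→d3:-→d4:-→d5:-→d6:-→d7:-→d8:-→d9:-→d10:-→d11:-→d12:-→d13:-→d14:-→d15:-→d16:-→d17:-→d18:-→d19:-→d20:H3→d21:-→d22:-→d23:-→d24:H2→d25:-→d26:-→d27:-→d28:H0→d29:-→d30:-→d31:-→d32:H3 -> H3
  add 160.112.0.0/12 -> H2 at depth 12
  add 31.129.0.0/16 -> H0 at depth 16

== LOOKUPS ==
["H1","no-route","H2","H3","H2","H3"]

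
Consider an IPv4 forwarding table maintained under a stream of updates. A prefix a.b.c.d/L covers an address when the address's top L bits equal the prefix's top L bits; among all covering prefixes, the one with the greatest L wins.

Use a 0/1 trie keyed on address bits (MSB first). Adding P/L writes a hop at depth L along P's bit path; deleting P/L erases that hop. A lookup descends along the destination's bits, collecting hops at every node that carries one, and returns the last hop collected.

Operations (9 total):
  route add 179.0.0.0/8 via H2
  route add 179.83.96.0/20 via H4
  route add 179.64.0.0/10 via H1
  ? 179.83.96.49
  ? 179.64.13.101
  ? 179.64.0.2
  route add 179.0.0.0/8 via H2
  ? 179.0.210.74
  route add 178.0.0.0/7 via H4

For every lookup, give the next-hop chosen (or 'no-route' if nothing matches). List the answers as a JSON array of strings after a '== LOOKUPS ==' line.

Process each operation:
  + 179.0.0.0/8 (H2) depth=8
  + 179.83.96.0/20 (H4) depth=20
  + 179.64.0.0/10 (H1) depth=10
  Q 179.83.96.49: descend 10110011010100110110 ; hops seen [H2,H1,H4] ; pick H4
  Q 179.64.13.101: descend 10110011010 ; hops seen [H2,H1] ; pick H1
  Q 179.64.0.2: descend 10110011010 ; hops seen [H2,H1] ; pick H1
  + 179.0.0.0/8 (H2) depth=8
  Q 179.0.210.74: descend 101100110 ; hops seen [H2] ; pick H2
  + 178.0.0.0/7 (H4) depth=7

== LOOKUPS ==
["H4","H1","H1","H2"]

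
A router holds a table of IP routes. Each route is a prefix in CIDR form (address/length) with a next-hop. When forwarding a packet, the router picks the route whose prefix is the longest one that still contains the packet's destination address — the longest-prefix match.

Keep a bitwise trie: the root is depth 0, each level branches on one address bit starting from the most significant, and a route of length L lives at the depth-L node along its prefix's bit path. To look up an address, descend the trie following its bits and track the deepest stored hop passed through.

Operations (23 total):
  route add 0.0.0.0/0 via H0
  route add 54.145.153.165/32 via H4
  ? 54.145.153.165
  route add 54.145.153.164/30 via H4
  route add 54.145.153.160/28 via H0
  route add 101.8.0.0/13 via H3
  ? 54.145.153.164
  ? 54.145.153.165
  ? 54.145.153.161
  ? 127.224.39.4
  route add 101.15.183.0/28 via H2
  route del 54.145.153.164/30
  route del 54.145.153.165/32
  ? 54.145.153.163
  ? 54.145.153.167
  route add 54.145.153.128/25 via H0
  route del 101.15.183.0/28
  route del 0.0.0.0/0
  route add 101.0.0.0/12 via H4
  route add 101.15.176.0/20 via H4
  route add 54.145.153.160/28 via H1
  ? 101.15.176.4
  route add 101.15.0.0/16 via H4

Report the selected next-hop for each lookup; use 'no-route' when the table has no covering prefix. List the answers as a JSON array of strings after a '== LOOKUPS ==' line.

Process each operation:
  add 0.0.0.0/0 -> H0 at depth 0
  add 54.145.153.165/32 -> H4 at depth 32
  Q 54.145.153.165: descend 00110110100100011001100110100101 ; hops seen [H0,H4] ; pick H4
  add 54.145.153.164/30 -> H4 at depth 30
  add 54.145.153.160/28 -> H0 at depth 28
  add 101.8.0.0/13 -> H3 at depth 13
  Q 54.145.153.164: descend 0011011010010001100110011010010 ; hops seen [H0,H0,H4] ; pick H4
  Q 54.145.153.165: descend 00110110100100011001100110100101 ; hops seen [H0,H0,H4,H4] ; pick H4
  Q 54.145.153.161: descend 00110110100100011001100110100 ; hops seen [H0,H0] ; pick H0
  Q 127.224.39.4: descend 011 ; hops seen [H0] ; pick H0
  add 101.15.183.0/28 -> H2 at depth 28
  - 54.145.153.164/30 clear@30
  - 54.145.153.165/32 clear@32
  Q 54.145.153.163: descend 00110110100100011001100110100 ; hops seen [H0,H0] ; pick H0
  Q 54.145.153.167: descend 001101101001000110011001101001 ; hops seen [H0,H0] ; pick H0
  add 54.145.153.128/25 -> H0 at depth 25
  - 101.15.183.0/28 clear@28
  - 0.0.0.0/0 clear@0
  add 101.0.0.0/12 -> H4 at depth 12
  add 101.15.176.0/20 -> H4 at depth 20
  add 54.145.153.160/28 -> H1 at depth 28
  Q 101.15.176.4: descend 011001010000111110110 ; hops seen [H4,H3,H4] ; pick H4
  add 101.15.0.0/16 -> H4 at depth 16

== LOOKUPS ==
["H4","H4","H4","H0","H0","H0","H0","H4"]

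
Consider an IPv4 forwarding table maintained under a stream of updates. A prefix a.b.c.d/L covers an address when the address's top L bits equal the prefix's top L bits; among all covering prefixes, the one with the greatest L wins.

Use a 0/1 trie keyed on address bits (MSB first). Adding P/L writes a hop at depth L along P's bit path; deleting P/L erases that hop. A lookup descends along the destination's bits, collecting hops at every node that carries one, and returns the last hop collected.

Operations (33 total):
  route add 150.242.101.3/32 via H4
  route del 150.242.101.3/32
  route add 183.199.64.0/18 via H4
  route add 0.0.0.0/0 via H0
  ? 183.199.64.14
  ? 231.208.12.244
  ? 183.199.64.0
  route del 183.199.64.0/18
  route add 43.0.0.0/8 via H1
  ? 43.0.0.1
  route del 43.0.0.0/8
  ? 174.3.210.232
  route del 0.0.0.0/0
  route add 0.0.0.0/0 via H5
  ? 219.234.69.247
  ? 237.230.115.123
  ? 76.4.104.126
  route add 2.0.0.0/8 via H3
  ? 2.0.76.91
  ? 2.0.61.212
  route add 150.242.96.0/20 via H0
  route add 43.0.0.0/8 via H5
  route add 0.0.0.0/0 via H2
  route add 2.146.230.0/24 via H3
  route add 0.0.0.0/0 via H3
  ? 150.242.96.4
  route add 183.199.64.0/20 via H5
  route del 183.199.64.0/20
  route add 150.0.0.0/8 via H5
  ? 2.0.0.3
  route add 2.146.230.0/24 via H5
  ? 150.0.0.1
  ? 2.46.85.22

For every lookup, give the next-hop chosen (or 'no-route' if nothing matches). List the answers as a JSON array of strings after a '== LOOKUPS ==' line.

Process each operation:
  + 150.242.101.3/32 (H4) depth=32
  - 150.242.101.3/32 clear@32
  + 183.199.64.0/18 (H4) depth=18
  + 0.0.0.0/0 (H0) depth=0
  ? 183.199.64.14  path d0:H0→d1:-→d2:-→d3:-→d4:-→d5:-→d6:-→d7:-→d8:-→d9:-→d10:-→d11:-→d12:-→d13:-→d14:-→d15:-→d16:-→d17:-→d18:H4  best=H4
  ? 231.208.12.244  path d0:H0→d1:-  best=H0
  ? 183.199.64.0  path d0:H0→d1:-→d2:-→d3:-→d4:-→d5:-→d6:-→d7:-→d8:-→d9:-→d10:-→d11:-→d12:-→d13:-→d14:-→d15:-→d16:-→d17:-→d18:H4  best=H4
  - 183.199.64.0/18 clear@18
  + 43.0.0.0/8 (H1) depth=8
  ? 43.0.0.1  path d0:H0→d1:-→d2:-→d3:-→d4:-→d5:-→d6:-→d7:-→d8:H1  best=H1
  - 43.0.0.0/8 clear@8
  ? 174.3.210.232  path d0:H0→d1:-→d2:-→d3:-  best=H0
  - 0.0.0.0/0 clear@0
  + 0.0.0.0/0 (H5) depth=0
  ? 219.234.69.247  path d0:H5→d1:-  best=H5
  ? 237.230.115.123  path d0:H5→d1:-  best=H5
  ? 76.4.104.126  path d0:H5→d1:-  best=H5
  + 2.0.0.0/8 (H3) depth=8
  ? 2.0.76.91  path d0:H5→d1:-→d2:-→d3:-→d4:-→d5:-→d6:-→d7:-→d8:H3  best=H3
  ? 2.0.61.212  path d0:H5→d1:-→d2:-→d3:-→d4:-→d5:-→d6:-→d7:-→d8:H3  best=H3
  + 150.242.96.0/20 (H0) depth=20
  + 43.0.0.0/8 (H5) depth=8
  + 0.0.0.0/0 (H2) depth=0
  + 2.146.230.0/24 (H3) depth=24
  + 0.0.0.0/0 (H3) depth=0
  ? 150.242.96.4  path d0:H3→d1:-→d2:-→d3:-→d4:-→d5:-→d6:-→d7:-→d8:-→d9:-→d10:-→d11:-→d12:-→d13:-→d14:-→d15:-→d16:-→d17:-→d18:-→d19:-→d20:H0→d21:-  best=H0
  + 183.199.64.0/20 (H5) depth=20
  - 183.199.64.0/20 clear@20
  + 150.0.0.0/8 (H5) depth=8
  ? 2.0.0.3  path d0:H3→d1:-→d2:-→d3:-→d4:-→d5:-→d6:-→d7:-→d8:H3  best=H3
  + 2.146.230.0/24 (H5) depth=24
  ? 150.0.0.1  path d0:H3→d1:-→d2:-→d3:-→d4:-→d5:-→d6:-→d7:-→d8:H5  best=H5
  ? 2.46.85.22  path d0:H3→d1:-→d2:-→d3:-→d4:-→d5:-→d6:-→d7:-→d8:H3  best=H3

== LOOKUPS ==
["H4","H0","H4","H1","H0","H5","H5","H5","H3","H3","H0","H3","H5","H3"]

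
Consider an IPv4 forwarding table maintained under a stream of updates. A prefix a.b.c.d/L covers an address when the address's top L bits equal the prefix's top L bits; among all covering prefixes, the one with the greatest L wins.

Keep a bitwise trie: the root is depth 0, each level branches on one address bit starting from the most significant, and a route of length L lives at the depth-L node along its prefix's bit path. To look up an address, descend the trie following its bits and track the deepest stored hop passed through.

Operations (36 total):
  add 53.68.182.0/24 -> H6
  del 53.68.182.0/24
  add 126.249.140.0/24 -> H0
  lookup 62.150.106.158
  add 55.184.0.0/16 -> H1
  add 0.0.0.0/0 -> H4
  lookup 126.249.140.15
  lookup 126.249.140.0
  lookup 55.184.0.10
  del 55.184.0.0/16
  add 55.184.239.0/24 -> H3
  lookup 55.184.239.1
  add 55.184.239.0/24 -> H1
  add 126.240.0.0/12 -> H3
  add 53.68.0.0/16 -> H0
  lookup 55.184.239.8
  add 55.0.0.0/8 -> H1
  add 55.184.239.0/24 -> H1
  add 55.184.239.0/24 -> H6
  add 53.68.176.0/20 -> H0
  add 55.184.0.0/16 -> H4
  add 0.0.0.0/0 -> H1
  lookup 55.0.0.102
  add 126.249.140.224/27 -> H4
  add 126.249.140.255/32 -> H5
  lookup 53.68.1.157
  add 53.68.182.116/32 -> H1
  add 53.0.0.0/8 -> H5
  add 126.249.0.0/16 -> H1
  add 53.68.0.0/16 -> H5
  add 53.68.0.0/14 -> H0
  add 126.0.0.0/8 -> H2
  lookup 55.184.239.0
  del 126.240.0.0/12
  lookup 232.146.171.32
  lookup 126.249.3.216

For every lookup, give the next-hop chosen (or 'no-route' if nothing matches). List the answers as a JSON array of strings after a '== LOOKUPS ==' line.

Trace:
  add 53.68.182.0/24 -> H6 at depth 24
  del 53.68.182.0/24 (clear depth 24)
  add 126.249.140.0/24 -> H0 at depth 24
  Q 62.150.106.158: descend 0011 ; hops seen [∅] ; pick no-route
  add 55.184.0.0/16 -> H1 at depth 16
  add 0.0.0.0/0 -> H4 at depth 0
  Q 126.249.140.15: descend 011111101111100110001100 ; hops seen [H4,H0] ; pick H0
  Q 126.249.140.0: descend 011111101111100110001100 ; hops seen [H4,H0] ; pick H0
  Q 55.184.0.10: descend 0011011110111000 ; hops seen [H4,H1] ; pick H1
  del 55.184.0.0/16 (clear depth 16)
  add 55.184.239.0/24 -> H3 at depth 24
  Q 55.184.239.1: descend 001101111011100011101111 ; hops seen [H4,H3] ; pick H3
  add 55.184.239.0/24 -> H1 at depth 24
  add 126.240.0.0/12 -> H3 at depth 12
  add 53.68.0.0/16 -> H0 at depth 16
  Q 55.184.239.8: descend 001101111011100011101111 ; hops seen [H4,H1] ; pick H1
  add 55.0.0.0/8 -> H1 at depth 8
  add 55.184.239.0/24 -> H1 at depth 24
  add 55.184.239.0/24 -> H6 at depth 24
  add 53.68.176.0/20 -> H0 at depth 20
  add 55.184.0.0/16 -> H4 at depth 16
  add 0.0.0.0/0 -> H1 at depth 0
  Q 55.0.0.102: descend 00110111 ; hops seen [H1,H1] ; pick H1
  add 126.249.140.224/27 -> H4 at depth 27
  add 126.249.140.255/32 -> H5 at depth 32
  Q 53.68.1.157: descend 0011010101000100 ; hops seen [H1,H0] ; pick H0
  add 53.68.182.116/32 -> H1 at depth 32
  add 53.0.0.0/8 -> H5 at depth 8
  add 126.249.0.0/16 -> H1 at depth 16
  add 53.68.0.0/16 -> H5 at depth 16
  add 53.68.0.0/14 -> H0 at depth 14
  add 126.0.0.0/8 -> H2 at depth 8
  Q 55.184.239.0: descend 001101111011100011101111 ; hops seen [H1,H1,H4,H6] ; pick H6
  del 126.240.0.0/12 (clear depth 12)
  Q 232.146.171.32: descend ε ; hops seen [H1] ; pick H1
  Q 126.249.3.216: descend 0111111011111001 ; hops seen [H1,H2,H1] ; pick H1

== LOOKUPS ==
["no-route","H0","H0","H1","H3","H1","H1","H0","H6","H1","H1"]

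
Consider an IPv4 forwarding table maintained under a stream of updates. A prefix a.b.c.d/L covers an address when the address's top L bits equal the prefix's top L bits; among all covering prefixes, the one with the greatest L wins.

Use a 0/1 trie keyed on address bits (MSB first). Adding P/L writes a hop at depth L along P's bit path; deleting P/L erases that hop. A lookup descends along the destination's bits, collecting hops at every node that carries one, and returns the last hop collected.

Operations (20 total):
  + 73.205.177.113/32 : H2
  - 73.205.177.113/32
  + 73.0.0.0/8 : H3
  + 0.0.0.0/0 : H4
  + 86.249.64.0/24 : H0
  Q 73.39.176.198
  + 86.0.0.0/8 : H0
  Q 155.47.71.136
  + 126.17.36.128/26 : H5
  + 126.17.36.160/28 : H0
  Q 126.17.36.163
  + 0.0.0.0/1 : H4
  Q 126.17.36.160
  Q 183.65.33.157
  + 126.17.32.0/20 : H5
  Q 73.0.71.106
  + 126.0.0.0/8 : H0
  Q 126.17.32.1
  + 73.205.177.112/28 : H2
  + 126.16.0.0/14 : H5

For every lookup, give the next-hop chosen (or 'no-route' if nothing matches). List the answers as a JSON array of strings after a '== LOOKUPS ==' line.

Trace:
  + 73.205.177.113/32 (H2) depth=32
  - 73.205.177.113/32 clear@32
  + 73.0.0.0/8 (H3) depth=8
  + 0.0.0.0/0 (H4) depth=0
  + 86.249.64.0/24 (H0) depth=24
  lookup 73.39.176.198: bits 01001001 walk d0:H4→d1:-→d2:-→d3:-→d4:-→d5:-→d6:-→d7:-→d8:H3 -> H3
  + 86.0.0.0/8 (H0) depth=8
  lookup 155.47.71.136: bits ε walk d0:H4 -> H4
  + 126.17.36.128/26 (H5) depth=26
  + 126.17.36.160/28 (H0) depth=28
  lookup 126.17.36.163: bits 0111111000010001001001001010 walk d0:H4→d1:-→d2:-→d3:-→d4:-→d5:-→d6:-→d7:-→d8:-→d9:-→d10:-→d11:-→d12:-→d13:-→d14:-→d15:-→d16:-→d17:-→d18:-→d19:-→d20:-→d21:-→d22:-→d23:-→d24:-→d25:-→d26:H5→d27:-→d28:H0 -> H0
  + 0.0.0.0/1 (H4) depth=1
  lookup 126.17.36.160: bits 0111111000010001001001001010 walk d0:H4→d1:H4→d2:-→d3:-→d4:-→d5:-→d6:-→d7:-→d8:-→d9:-→d10:-→d11:-→d12:-→d13:-→d14:-→d15:-→d16:-→d17:-→d18:-→d19:-→d20:-→d21:-→d22:-→d23:-→d24:-→d25:-→d26:H5→d27:-→d28:H0 -> H0
  lookup 183.65.33.157: bits ε walk d0:H4 -> H4
  + 126.17.32.0/20 (H5) depth=20
  lookup 73.0.71.106: bits 01001001 walk d0:H4→d1:H4→d2:-→d3:-→d4:-→d5:-→d6:-→d7:-→d8:H3 -> H3
  + 126.0.0.0/8 (H0) depth=8
  lookup 126.17.32.1: bits 011111100001000100100 walk d0:H4→d1:H4→d2:-→d3:-→d4:-→d5:-→d6:-→d7:-→d8:H0→d9:-→d10:-→d11:-→d12:-→d13:-→d14:-→d15:-→d16:-→d17:-→d18:-→d19:-→d20:H5→d21:- -> H5
  + 73.205.177.112/28 (H2) depth=28
  + 126.16.0.0/14 (H5) depth=14

== LOOKUPS ==
["H3","H4","H0","H0","H4","H3","H5"]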